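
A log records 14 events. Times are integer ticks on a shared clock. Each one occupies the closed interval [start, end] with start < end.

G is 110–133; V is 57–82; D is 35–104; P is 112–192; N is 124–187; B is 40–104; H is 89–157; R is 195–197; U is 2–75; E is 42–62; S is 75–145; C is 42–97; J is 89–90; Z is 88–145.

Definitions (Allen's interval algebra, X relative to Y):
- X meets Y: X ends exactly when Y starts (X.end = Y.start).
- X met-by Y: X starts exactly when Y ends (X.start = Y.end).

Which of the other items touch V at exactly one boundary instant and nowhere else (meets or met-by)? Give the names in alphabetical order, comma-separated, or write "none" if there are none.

Target V = [57, 82].
B [40, 104] → contains → no.
C [42, 97] → contains → no.
D [35, 104] → contains → no.
E [42, 62] → overlaps → no.
G [110, 133] → after → no.
H [89, 157] → after → no.
J [89, 90] → after → no.
N [124, 187] → after → no.
P [112, 192] → after → no.
R [195, 197] → after → no.
S [75, 145] → overlapped-by → no.
U [2, 75] → overlaps → no.
Z [88, 145] → after → no.
Result: none.

none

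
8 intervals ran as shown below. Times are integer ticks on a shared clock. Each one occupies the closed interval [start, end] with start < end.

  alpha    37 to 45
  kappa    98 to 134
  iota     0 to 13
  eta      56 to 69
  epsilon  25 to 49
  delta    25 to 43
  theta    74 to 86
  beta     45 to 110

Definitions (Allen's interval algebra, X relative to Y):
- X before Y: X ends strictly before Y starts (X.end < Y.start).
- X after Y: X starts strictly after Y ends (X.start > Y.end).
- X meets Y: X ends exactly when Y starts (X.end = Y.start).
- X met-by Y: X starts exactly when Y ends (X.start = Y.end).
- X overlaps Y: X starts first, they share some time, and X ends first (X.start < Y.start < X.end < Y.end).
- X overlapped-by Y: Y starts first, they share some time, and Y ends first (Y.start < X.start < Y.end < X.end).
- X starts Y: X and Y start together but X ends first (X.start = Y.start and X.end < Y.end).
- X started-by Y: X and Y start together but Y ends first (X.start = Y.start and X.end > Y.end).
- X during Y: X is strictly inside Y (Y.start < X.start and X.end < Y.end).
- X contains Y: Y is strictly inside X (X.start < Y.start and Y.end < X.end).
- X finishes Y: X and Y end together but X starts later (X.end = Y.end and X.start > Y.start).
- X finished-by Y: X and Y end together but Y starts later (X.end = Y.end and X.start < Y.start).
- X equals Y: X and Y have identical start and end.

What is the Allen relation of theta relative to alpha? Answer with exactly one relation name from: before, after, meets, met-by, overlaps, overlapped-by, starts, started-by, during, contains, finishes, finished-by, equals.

after

theta = [74, 86]; alpha = [37, 45].
Compare endpoints: theta.start > alpha.start, theta.start > alpha.end, theta.end > alpha.start, theta.end > alpha.end.
That pattern is 'after'.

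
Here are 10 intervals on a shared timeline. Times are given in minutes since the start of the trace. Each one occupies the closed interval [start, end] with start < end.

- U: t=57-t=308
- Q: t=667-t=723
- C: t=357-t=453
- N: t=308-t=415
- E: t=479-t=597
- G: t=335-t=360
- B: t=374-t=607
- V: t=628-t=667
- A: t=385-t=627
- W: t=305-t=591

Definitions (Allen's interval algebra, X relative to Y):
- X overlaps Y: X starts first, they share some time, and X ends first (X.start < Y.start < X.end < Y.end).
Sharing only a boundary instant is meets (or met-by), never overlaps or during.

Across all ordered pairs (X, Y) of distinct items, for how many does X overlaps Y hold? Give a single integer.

11

Checking all 90 ordered pairs for relation 'overlaps'; matching pairs in alphabetical order:
(B, A): B overlaps A ✓
(C, A): C overlaps A ✓
(C, B): C overlaps B ✓
(G, C): G overlaps C ✓
(N, A): N overlaps A ✓
(N, B): N overlaps B ✓
(N, C): N overlaps C ✓
(U, W): U overlaps W ✓
(W, A): W overlaps A ✓
(W, B): W overlaps B ✓
(W, E): W overlaps E ✓
Count: 11.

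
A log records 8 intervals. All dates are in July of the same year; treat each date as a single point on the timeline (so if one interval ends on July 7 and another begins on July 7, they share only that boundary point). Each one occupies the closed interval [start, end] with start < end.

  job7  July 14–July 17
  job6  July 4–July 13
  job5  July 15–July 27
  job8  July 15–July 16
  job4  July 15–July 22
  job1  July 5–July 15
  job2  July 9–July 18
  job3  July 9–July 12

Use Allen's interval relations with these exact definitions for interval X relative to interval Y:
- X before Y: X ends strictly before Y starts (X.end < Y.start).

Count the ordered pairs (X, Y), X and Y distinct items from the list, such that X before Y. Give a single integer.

Checking all 56 ordered pairs for relation 'before'; matching pairs in alphabetical order:
(job3, job4): job3 before job4 ✓
(job3, job5): job3 before job5 ✓
(job3, job7): job3 before job7 ✓
(job3, job8): job3 before job8 ✓
(job6, job4): job6 before job4 ✓
(job6, job5): job6 before job5 ✓
(job6, job7): job6 before job7 ✓
(job6, job8): job6 before job8 ✓
Count: 8.

8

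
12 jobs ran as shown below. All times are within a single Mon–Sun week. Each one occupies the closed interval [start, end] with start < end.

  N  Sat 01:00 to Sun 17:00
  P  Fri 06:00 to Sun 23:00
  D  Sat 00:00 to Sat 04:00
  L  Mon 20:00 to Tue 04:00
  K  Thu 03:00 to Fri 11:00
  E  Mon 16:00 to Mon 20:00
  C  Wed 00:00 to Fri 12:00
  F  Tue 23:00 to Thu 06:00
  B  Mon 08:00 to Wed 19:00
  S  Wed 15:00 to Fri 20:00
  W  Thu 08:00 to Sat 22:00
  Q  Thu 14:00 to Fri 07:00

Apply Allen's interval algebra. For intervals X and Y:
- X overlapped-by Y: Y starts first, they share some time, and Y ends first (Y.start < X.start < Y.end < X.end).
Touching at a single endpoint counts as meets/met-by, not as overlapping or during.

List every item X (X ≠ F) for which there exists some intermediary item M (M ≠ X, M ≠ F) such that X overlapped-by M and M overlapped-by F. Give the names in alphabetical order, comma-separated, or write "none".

P, S, W

Target F = [Tue 23:00, Thu 06:00].
Intermediaries M with M overlapped-by F: C, K, S.
Via C — items with X overlapped-by C: P, S, W.
Via K — items with X overlapped-by K: P, W.
Via S — items with X overlapped-by S: P, W.
Union: P, S, W.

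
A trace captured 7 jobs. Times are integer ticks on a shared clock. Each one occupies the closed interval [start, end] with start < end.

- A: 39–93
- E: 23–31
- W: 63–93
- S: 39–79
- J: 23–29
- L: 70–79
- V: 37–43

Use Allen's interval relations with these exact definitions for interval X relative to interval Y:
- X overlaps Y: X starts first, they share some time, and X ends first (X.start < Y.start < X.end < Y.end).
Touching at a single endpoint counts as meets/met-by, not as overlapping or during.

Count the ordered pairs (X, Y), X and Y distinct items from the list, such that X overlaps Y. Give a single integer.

3

Checking all 42 ordered pairs for relation 'overlaps'; matching pairs in alphabetical order:
(S, W): S overlaps W ✓
(V, A): V overlaps A ✓
(V, S): V overlaps S ✓
Count: 3.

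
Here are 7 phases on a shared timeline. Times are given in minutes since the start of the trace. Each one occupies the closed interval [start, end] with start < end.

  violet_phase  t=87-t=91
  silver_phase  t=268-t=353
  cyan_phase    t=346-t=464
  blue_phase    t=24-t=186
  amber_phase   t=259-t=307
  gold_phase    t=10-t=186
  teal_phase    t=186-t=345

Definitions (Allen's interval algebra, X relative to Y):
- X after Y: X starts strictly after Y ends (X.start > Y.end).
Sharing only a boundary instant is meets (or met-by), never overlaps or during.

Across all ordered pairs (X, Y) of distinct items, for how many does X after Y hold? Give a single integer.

12

Checking all 42 ordered pairs for relation 'after'; matching pairs in alphabetical order:
(amber_phase, blue_phase): amber_phase after blue_phase ✓
(amber_phase, gold_phase): amber_phase after gold_phase ✓
(amber_phase, violet_phase): amber_phase after violet_phase ✓
(cyan_phase, amber_phase): cyan_phase after amber_phase ✓
(cyan_phase, blue_phase): cyan_phase after blue_phase ✓
(cyan_phase, gold_phase): cyan_phase after gold_phase ✓
(cyan_phase, teal_phase): cyan_phase after teal_phase ✓
(cyan_phase, violet_phase): cyan_phase after violet_phase ✓
(silver_phase, blue_phase): silver_phase after blue_phase ✓
(silver_phase, gold_phase): silver_phase after gold_phase ✓
(silver_phase, violet_phase): silver_phase after violet_phase ✓
(teal_phase, violet_phase): teal_phase after violet_phase ✓
Count: 12.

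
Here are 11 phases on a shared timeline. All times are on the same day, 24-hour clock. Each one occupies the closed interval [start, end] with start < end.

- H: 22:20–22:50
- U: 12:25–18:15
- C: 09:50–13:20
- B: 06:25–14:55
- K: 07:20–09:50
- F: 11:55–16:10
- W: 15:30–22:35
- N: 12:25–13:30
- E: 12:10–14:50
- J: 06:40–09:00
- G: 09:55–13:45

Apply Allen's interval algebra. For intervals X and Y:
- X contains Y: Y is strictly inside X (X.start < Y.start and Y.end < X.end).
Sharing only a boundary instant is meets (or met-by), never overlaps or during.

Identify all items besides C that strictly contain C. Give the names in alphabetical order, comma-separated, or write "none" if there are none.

Target C = [09:50, 13:20].
B [06:25, 14:55] → contains → yes.
E [12:10, 14:50] → overlapped-by → no.
F [11:55, 16:10] → overlapped-by → no.
G [09:55, 13:45] → overlapped-by → no.
H [22:20, 22:50] → after → no.
J [06:40, 09:00] → before → no.
K [07:20, 09:50] → meets → no.
N [12:25, 13:30] → overlapped-by → no.
U [12:25, 18:15] → overlapped-by → no.
W [15:30, 22:35] → after → no.
Result: B.

B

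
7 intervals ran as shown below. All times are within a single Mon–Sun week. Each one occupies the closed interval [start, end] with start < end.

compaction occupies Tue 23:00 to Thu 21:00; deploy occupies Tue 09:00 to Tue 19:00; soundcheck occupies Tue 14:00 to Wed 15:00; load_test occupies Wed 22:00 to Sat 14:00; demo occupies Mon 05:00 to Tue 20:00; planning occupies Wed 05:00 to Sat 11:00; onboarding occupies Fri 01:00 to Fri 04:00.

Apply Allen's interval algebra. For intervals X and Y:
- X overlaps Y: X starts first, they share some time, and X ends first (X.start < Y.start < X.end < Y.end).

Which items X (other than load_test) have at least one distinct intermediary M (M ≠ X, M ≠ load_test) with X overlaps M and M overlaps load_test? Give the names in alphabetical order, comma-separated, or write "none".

Target load_test = [Wed 22:00, Sat 14:00].
Intermediaries M with M overlaps load_test: compaction, planning.
Via compaction — items with X overlaps compaction: soundcheck.
Via planning — items with X overlaps planning: compaction, soundcheck.
Union: compaction, soundcheck.

compaction, soundcheck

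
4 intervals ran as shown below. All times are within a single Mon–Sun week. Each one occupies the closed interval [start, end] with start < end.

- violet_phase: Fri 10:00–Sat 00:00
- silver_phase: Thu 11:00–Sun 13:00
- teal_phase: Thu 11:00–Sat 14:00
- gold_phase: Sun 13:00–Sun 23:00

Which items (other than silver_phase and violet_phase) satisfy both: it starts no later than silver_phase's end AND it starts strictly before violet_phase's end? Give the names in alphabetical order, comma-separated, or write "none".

Conditions: its start is no later than silver_phase's end (X.start <= Sun 13:00) AND its start is strictly before violet_phase's end (X.start < Sat 00:00).
gold_phase: start Sun 13:00 <= Sun 13:00? ✓; start Sun 13:00 < Sat 00:00? ✗ → no.
teal_phase: start Thu 11:00 <= Sun 13:00? ✓; start Thu 11:00 < Sat 00:00? ✓ → yes.
Result: teal_phase.

teal_phase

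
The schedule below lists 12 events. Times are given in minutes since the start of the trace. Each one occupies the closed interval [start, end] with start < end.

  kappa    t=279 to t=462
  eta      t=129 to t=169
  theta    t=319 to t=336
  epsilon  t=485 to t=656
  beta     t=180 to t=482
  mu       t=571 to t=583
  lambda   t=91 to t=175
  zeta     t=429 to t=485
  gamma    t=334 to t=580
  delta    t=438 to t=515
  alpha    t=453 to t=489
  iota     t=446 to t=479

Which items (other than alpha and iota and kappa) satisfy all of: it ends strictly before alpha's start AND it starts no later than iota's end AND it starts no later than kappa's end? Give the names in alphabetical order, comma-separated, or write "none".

eta, lambda, theta

Conditions: its end is strictly before alpha's start (X.end < t=453) AND its start is no later than iota's end (X.start <= t=479) AND its start is no later than kappa's end (X.start <= t=462).
beta: end t=482 < t=453? ✗; start t=180 <= t=479? ✓; start t=180 <= t=462? ✓ → no.
delta: end t=515 < t=453? ✗; start t=438 <= t=479? ✓; start t=438 <= t=462? ✓ → no.
epsilon: end t=656 < t=453? ✗; start t=485 <= t=479? ✗; start t=485 <= t=462? ✗ → no.
eta: end t=169 < t=453? ✓; start t=129 <= t=479? ✓; start t=129 <= t=462? ✓ → yes.
gamma: end t=580 < t=453? ✗; start t=334 <= t=479? ✓; start t=334 <= t=462? ✓ → no.
lambda: end t=175 < t=453? ✓; start t=91 <= t=479? ✓; start t=91 <= t=462? ✓ → yes.
mu: end t=583 < t=453? ✗; start t=571 <= t=479? ✗; start t=571 <= t=462? ✗ → no.
theta: end t=336 < t=453? ✓; start t=319 <= t=479? ✓; start t=319 <= t=462? ✓ → yes.
zeta: end t=485 < t=453? ✗; start t=429 <= t=479? ✓; start t=429 <= t=462? ✓ → no.
Result: eta, lambda, theta.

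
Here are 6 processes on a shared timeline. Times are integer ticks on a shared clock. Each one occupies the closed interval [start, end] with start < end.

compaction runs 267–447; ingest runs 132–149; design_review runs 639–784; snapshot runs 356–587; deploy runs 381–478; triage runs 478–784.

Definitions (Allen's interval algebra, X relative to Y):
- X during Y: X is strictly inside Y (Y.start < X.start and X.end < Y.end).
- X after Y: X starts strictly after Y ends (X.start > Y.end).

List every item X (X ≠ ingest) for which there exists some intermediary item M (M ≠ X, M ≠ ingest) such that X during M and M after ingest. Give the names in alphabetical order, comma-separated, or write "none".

deploy

Target ingest = [132, 149].
Intermediaries M with M after ingest: compaction, deploy, design_review, snapshot, triage.
Via compaction — items with X during compaction: none.
Via deploy — items with X during deploy: none.
Via design_review — items with X during design_review: none.
Via snapshot — items with X during snapshot: deploy.
Via triage — items with X during triage: none.
Union: deploy.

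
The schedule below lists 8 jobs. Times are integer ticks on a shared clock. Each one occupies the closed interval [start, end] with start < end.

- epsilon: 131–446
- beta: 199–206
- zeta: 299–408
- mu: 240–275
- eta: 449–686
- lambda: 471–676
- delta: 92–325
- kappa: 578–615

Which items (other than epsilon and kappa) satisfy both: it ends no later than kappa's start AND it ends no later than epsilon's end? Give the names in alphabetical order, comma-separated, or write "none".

beta, delta, mu, zeta

Conditions: its end is no later than kappa's start (X.end <= 578) AND its end is no later than epsilon's end (X.end <= 446).
beta: end 206 <= 578? ✓; end 206 <= 446? ✓ → yes.
delta: end 325 <= 578? ✓; end 325 <= 446? ✓ → yes.
eta: end 686 <= 578? ✗; end 686 <= 446? ✗ → no.
lambda: end 676 <= 578? ✗; end 676 <= 446? ✗ → no.
mu: end 275 <= 578? ✓; end 275 <= 446? ✓ → yes.
zeta: end 408 <= 578? ✓; end 408 <= 446? ✓ → yes.
Result: beta, delta, mu, zeta.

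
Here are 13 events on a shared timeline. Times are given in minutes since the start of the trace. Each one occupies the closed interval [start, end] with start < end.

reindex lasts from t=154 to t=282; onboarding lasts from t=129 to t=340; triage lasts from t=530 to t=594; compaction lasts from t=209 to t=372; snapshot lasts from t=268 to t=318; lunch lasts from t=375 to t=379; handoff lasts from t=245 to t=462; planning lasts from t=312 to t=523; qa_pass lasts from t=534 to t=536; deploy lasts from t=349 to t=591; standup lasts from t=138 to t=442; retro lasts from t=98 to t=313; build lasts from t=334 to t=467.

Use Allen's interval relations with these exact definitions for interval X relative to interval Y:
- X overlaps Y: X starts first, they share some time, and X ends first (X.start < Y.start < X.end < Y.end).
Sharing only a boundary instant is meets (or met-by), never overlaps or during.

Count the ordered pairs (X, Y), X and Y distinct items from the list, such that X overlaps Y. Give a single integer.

29

Checking all 156 ordered pairs for relation 'overlaps'; matching pairs in alphabetical order:
(build, deploy): build overlaps deploy ✓
(compaction, build): compaction overlaps build ✓
(compaction, deploy): compaction overlaps deploy ✓
(compaction, handoff): compaction overlaps handoff ✓
(compaction, planning): compaction overlaps planning ✓
(deploy, triage): deploy overlaps triage ✓
(handoff, build): handoff overlaps build ✓
(handoff, deploy): handoff overlaps deploy ✓
(handoff, planning): handoff overlaps planning ✓
(onboarding, build): onboarding overlaps build ✓
(onboarding, compaction): onboarding overlaps compaction ✓
(onboarding, handoff): onboarding overlaps handoff ✓
(onboarding, planning): onboarding overlaps planning ✓
(onboarding, standup): onboarding overlaps standup ✓
(planning, deploy): planning overlaps deploy ✓
(reindex, compaction): reindex overlaps compaction ✓
(reindex, handoff): reindex overlaps handoff ✓
(reindex, snapshot): reindex overlaps snapshot ✓
(retro, compaction): retro overlaps compaction ✓
(retro, handoff): retro overlaps handoff ✓
(retro, onboarding): retro overlaps onboarding ✓
(retro, planning): retro overlaps planning ✓
(retro, snapshot): retro overlaps snapshot ✓
(retro, standup): retro overlaps standup ✓
... plus 5 further pairs not listed.
Count: 29.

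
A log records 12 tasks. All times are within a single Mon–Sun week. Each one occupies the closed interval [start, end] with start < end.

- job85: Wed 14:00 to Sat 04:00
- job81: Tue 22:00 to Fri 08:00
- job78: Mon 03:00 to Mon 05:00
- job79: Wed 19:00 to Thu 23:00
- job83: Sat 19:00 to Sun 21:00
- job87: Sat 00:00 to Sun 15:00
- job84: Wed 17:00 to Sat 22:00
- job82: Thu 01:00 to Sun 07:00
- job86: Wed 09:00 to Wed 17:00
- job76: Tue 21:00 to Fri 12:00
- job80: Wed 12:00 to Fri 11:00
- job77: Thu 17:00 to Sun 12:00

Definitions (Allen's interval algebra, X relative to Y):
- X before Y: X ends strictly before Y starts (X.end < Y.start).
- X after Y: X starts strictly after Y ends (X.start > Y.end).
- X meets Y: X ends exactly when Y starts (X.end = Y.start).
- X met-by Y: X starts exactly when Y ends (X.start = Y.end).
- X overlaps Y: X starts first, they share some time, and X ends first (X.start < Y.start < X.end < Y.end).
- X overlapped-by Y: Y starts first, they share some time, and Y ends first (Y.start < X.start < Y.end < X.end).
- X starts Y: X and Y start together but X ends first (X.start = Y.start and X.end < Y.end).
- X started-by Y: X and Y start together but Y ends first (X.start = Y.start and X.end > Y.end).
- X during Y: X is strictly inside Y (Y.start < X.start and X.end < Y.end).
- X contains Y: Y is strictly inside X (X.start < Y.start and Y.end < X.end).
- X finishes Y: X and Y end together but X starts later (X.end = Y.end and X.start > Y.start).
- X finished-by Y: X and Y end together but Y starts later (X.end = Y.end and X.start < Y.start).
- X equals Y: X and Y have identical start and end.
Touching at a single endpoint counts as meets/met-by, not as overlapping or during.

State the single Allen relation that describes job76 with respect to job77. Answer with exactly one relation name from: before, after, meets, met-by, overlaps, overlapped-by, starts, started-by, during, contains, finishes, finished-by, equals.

overlaps

job76 = [Tue 21:00, Fri 12:00]; job77 = [Thu 17:00, Sun 12:00].
Compare endpoints: job76.start < job77.start, job76.start < job77.end, job76.end > job77.start, job76.end < job77.end.
That pattern is 'overlaps'.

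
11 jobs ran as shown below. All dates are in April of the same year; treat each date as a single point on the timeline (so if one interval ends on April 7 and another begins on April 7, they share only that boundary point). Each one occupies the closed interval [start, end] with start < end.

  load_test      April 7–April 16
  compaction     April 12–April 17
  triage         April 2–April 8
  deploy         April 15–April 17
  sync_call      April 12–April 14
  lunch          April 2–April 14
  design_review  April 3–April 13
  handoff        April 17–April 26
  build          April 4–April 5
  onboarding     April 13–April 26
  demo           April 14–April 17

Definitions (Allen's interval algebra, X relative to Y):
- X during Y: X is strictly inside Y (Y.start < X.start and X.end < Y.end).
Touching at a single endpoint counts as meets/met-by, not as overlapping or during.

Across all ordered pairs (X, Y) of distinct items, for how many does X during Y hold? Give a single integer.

Checking all 110 ordered pairs for relation 'during'; matching pairs in alphabetical order:
(build, design_review): build during design_review ✓
(build, lunch): build during lunch ✓
(build, triage): build during triage ✓
(demo, onboarding): demo during onboarding ✓
(deploy, onboarding): deploy during onboarding ✓
(design_review, lunch): design_review during lunch ✓
(sync_call, load_test): sync_call during load_test ✓
Count: 7.

7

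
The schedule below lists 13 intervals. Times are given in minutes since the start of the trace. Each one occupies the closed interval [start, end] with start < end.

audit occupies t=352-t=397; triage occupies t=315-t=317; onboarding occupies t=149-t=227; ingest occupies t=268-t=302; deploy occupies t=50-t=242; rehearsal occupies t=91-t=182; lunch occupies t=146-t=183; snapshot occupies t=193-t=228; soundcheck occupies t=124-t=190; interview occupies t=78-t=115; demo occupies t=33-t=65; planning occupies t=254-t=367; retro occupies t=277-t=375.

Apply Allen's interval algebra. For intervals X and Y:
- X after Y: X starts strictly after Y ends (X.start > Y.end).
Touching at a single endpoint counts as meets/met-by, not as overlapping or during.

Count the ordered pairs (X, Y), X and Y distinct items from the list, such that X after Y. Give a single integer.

Checking all 156 ordered pairs for relation 'after'; matching pairs in alphabetical order:
(audit, demo): audit after demo ✓
(audit, deploy): audit after deploy ✓
(audit, ingest): audit after ingest ✓
(audit, interview): audit after interview ✓
(audit, lunch): audit after lunch ✓
(audit, onboarding): audit after onboarding ✓
(audit, rehearsal): audit after rehearsal ✓
(audit, snapshot): audit after snapshot ✓
(audit, soundcheck): audit after soundcheck ✓
(audit, triage): audit after triage ✓
(ingest, demo): ingest after demo ✓
(ingest, deploy): ingest after deploy ✓
(ingest, interview): ingest after interview ✓
(ingest, lunch): ingest after lunch ✓
(ingest, onboarding): ingest after onboarding ✓
(ingest, rehearsal): ingest after rehearsal ✓
(ingest, snapshot): ingest after snapshot ✓
(ingest, soundcheck): ingest after soundcheck ✓
(interview, demo): interview after demo ✓
(lunch, demo): lunch after demo ✓
(lunch, interview): lunch after interview ✓
(onboarding, demo): onboarding after demo ✓
(onboarding, interview): onboarding after interview ✓
(planning, demo): planning after demo ✓
... plus 32 further pairs not listed.
Count: 56.

56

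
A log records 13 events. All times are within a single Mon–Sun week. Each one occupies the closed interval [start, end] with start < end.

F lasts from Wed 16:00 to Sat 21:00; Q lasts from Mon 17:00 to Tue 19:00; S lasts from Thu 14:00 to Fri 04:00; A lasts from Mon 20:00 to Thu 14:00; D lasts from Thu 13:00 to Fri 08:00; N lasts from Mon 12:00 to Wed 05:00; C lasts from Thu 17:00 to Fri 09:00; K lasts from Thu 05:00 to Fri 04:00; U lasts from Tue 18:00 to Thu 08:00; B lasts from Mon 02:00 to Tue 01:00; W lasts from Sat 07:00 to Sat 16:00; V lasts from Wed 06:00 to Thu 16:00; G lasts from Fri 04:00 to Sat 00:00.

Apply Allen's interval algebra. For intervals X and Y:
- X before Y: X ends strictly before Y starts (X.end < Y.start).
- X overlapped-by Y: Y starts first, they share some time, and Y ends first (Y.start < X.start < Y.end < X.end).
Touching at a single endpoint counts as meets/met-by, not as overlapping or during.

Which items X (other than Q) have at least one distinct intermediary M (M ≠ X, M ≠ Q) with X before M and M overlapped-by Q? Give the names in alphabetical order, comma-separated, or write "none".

B

Target Q = [Mon 17:00, Tue 19:00].
Intermediaries M with M overlapped-by Q: A, U.
Via A — items with X before A: none.
Via U — items with X before U: B.
Union: B.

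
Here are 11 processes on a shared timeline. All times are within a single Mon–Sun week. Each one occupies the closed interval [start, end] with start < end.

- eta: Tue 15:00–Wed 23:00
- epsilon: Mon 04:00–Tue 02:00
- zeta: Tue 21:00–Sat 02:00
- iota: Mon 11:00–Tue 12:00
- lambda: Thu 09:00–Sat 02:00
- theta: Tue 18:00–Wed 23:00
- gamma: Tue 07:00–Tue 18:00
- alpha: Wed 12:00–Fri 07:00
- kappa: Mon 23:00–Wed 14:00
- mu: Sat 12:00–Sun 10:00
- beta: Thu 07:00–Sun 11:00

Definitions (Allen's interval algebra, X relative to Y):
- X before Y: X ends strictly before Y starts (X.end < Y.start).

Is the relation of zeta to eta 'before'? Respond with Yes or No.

No

zeta = [Tue 21:00, Sat 02:00], eta = [Tue 15:00, Wed 23:00].
Actual relation of zeta to eta: overlapped-by.
Asked whether 'before' holds → No.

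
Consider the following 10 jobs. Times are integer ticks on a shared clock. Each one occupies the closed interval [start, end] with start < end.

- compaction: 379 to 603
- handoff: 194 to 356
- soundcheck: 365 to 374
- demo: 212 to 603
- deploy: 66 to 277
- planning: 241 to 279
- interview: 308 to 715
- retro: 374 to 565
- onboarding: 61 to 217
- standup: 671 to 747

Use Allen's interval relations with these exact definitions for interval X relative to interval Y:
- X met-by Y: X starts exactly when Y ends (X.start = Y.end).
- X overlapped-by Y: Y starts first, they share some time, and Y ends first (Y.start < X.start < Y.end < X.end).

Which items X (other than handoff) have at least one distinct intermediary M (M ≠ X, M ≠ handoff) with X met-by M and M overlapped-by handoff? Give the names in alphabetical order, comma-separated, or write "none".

Target handoff = [194, 356].
Intermediaries M with M overlapped-by handoff: demo, interview.
Via demo — items with X met-by demo: none.
Via interview — items with X met-by interview: none.
Union: none.

none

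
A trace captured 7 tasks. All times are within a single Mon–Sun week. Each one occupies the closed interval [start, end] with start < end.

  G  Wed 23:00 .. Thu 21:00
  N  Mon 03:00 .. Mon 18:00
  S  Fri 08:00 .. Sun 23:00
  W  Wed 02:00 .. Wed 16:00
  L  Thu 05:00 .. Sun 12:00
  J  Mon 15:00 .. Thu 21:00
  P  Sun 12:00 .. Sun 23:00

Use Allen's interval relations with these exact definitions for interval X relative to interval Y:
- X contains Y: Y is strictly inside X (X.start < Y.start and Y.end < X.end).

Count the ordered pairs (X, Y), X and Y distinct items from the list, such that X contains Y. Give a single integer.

Checking all 42 ordered pairs for relation 'contains'; matching pairs in alphabetical order:
(J, W): J contains W ✓
Count: 1.

1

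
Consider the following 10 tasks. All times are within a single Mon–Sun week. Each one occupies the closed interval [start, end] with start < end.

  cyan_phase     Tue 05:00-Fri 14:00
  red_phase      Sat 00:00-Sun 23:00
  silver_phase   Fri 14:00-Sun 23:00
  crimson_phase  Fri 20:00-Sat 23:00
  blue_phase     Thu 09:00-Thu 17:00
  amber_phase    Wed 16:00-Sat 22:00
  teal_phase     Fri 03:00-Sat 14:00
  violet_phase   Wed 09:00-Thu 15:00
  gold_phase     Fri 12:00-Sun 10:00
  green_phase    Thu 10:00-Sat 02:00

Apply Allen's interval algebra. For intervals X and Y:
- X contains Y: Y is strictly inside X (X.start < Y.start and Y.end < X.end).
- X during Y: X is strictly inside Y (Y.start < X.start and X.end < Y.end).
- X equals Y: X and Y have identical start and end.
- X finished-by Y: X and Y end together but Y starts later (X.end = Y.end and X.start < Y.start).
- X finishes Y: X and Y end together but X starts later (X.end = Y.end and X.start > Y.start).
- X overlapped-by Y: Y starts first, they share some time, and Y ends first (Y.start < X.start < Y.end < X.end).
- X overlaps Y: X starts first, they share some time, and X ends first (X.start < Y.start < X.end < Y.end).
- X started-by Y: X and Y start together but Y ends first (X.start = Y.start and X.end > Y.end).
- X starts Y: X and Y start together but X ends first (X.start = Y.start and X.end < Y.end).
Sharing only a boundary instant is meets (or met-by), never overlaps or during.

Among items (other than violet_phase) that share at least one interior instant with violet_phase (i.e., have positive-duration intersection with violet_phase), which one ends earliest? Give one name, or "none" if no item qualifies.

blue_phase

Target violet_phase = [Wed 09:00, Thu 15:00].
amber_phase [Wed 16:00, Sat 22:00] → overlapped-by → candidate.
blue_phase [Thu 09:00, Thu 17:00] → overlapped-by → candidate.
crimson_phase [Fri 20:00, Sat 23:00] → after → excluded.
cyan_phase [Tue 05:00, Fri 14:00] → contains → candidate.
gold_phase [Fri 12:00, Sun 10:00] → after → excluded.
green_phase [Thu 10:00, Sat 02:00] → overlapped-by → candidate.
red_phase [Sat 00:00, Sun 23:00] → after → excluded.
silver_phase [Fri 14:00, Sun 23:00] → after → excluded.
teal_phase [Fri 03:00, Sat 14:00] → after → excluded.
Among candidates, earliest end is Thu 17:00 → blue_phase.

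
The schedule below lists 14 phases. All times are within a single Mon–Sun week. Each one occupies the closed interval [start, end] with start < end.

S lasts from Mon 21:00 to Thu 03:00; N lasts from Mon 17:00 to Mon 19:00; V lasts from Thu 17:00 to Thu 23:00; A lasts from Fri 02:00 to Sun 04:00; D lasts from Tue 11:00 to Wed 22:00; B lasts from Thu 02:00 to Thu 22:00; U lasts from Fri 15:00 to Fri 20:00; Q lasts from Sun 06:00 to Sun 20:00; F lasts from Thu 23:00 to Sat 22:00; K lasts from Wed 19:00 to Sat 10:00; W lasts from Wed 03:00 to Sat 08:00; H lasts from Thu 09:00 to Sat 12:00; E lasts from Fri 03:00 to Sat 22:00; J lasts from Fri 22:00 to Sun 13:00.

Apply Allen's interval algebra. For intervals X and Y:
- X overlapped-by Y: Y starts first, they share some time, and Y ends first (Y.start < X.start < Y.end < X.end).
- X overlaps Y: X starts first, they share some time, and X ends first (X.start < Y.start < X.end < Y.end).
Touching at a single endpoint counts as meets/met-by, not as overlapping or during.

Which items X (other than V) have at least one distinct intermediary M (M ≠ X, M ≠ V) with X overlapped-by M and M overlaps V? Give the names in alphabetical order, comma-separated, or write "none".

H

Target V = [Thu 17:00, Thu 23:00].
Intermediaries M with M overlaps V: B.
Via B — items with X overlapped-by B: H.
Union: H.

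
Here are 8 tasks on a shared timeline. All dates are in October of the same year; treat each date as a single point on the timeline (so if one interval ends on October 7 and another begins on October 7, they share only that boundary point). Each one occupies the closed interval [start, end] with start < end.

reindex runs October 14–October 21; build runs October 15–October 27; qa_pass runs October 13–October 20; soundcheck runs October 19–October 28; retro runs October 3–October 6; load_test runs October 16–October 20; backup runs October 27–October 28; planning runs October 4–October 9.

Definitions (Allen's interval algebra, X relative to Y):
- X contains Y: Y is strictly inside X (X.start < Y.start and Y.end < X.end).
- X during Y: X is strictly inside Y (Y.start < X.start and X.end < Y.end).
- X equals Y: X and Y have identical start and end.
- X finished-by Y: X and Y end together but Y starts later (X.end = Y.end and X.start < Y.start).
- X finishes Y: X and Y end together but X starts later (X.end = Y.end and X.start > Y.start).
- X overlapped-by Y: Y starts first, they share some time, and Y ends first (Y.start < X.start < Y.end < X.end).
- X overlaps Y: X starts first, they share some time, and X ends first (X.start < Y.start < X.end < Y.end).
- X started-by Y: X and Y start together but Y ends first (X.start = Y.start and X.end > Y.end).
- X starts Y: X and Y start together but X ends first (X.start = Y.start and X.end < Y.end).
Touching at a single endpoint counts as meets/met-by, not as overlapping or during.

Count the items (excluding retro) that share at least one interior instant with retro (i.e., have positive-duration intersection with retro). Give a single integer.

1

Target retro = [October 3, October 6].
backup [October 27, October 28] → after → no.
build [October 15, October 27] → after → no.
load_test [October 16, October 20] → after → no.
planning [October 4, October 9] → overlapped-by → counts.
qa_pass [October 13, October 20] → after → no.
reindex [October 14, October 21] → after → no.
soundcheck [October 19, October 28] → after → no.
Total: 1.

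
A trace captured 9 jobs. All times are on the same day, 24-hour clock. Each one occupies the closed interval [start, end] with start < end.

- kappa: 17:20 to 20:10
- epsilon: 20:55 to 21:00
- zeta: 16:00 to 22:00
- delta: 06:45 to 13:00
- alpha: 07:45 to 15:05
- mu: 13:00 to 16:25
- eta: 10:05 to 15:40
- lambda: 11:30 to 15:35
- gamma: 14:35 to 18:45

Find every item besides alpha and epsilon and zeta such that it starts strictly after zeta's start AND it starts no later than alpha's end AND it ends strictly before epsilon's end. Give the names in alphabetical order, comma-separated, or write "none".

none

Conditions: its start is strictly after zeta's start (X.start > 16:00) AND its start is no later than alpha's end (X.start <= 15:05) AND its end is strictly before epsilon's end (X.end < 21:00).
delta: start 06:45 > 16:00? ✗; start 06:45 <= 15:05? ✓; end 13:00 < 21:00? ✓ → no.
eta: start 10:05 > 16:00? ✗; start 10:05 <= 15:05? ✓; end 15:40 < 21:00? ✓ → no.
gamma: start 14:35 > 16:00? ✗; start 14:35 <= 15:05? ✓; end 18:45 < 21:00? ✓ → no.
kappa: start 17:20 > 16:00? ✓; start 17:20 <= 15:05? ✗; end 20:10 < 21:00? ✓ → no.
lambda: start 11:30 > 16:00? ✗; start 11:30 <= 15:05? ✓; end 15:35 < 21:00? ✓ → no.
mu: start 13:00 > 16:00? ✗; start 13:00 <= 15:05? ✓; end 16:25 < 21:00? ✓ → no.
Result: none.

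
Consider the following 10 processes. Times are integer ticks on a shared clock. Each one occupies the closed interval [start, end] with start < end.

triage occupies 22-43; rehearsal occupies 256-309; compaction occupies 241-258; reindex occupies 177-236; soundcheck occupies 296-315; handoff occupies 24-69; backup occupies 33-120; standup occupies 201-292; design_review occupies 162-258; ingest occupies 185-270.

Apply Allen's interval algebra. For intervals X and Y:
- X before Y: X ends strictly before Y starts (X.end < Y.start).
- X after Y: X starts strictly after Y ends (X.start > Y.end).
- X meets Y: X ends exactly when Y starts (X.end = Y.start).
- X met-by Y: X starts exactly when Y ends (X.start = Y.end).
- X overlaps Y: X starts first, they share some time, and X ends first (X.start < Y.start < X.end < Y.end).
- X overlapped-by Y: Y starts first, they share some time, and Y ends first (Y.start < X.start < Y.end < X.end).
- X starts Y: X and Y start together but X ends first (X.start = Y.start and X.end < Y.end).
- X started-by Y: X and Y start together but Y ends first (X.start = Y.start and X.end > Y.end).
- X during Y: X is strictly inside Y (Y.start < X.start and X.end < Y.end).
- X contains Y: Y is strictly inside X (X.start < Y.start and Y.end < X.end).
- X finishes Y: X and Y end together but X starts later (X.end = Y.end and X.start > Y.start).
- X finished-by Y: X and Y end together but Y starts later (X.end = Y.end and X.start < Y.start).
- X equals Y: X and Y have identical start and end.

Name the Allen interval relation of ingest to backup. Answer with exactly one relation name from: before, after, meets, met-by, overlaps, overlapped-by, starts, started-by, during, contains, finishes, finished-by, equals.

ingest = [185, 270]; backup = [33, 120].
Compare endpoints: ingest.start > backup.start, ingest.start > backup.end, ingest.end > backup.start, ingest.end > backup.end.
That pattern is 'after'.

after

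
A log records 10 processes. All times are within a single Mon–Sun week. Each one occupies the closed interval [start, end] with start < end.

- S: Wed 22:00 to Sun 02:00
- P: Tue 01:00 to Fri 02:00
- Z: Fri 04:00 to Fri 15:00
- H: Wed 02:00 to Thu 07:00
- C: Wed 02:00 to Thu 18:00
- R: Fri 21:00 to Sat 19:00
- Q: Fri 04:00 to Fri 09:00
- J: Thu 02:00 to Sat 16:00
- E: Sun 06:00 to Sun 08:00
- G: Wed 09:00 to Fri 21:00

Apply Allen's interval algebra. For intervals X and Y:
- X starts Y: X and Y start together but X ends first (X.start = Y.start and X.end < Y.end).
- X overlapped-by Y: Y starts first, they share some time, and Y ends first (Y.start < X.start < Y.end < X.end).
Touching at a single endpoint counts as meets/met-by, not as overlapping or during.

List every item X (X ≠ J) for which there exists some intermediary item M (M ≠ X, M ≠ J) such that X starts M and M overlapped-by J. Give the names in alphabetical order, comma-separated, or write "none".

none

Target J = [Thu 02:00, Sat 16:00].
Intermediaries M with M overlapped-by J: R.
Via R — items with X starts R: none.
Union: none.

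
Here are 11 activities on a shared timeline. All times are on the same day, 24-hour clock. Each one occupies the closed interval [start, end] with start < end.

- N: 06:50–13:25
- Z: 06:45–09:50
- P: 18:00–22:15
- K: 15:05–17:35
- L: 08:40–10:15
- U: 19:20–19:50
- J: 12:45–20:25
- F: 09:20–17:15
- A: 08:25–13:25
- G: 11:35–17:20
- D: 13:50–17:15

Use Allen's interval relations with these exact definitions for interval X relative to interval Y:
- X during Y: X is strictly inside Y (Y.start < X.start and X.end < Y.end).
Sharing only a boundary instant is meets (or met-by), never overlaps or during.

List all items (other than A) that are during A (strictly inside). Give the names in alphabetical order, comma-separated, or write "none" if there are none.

Target A = [08:25, 13:25].
D [13:50, 17:15] → after → no.
F [09:20, 17:15] → overlapped-by → no.
G [11:35, 17:20] → overlapped-by → no.
J [12:45, 20:25] → overlapped-by → no.
K [15:05, 17:35] → after → no.
L [08:40, 10:15] → during → yes.
N [06:50, 13:25] → finished-by → no.
P [18:00, 22:15] → after → no.
U [19:20, 19:50] → after → no.
Z [06:45, 09:50] → overlaps → no.
Result: L.

L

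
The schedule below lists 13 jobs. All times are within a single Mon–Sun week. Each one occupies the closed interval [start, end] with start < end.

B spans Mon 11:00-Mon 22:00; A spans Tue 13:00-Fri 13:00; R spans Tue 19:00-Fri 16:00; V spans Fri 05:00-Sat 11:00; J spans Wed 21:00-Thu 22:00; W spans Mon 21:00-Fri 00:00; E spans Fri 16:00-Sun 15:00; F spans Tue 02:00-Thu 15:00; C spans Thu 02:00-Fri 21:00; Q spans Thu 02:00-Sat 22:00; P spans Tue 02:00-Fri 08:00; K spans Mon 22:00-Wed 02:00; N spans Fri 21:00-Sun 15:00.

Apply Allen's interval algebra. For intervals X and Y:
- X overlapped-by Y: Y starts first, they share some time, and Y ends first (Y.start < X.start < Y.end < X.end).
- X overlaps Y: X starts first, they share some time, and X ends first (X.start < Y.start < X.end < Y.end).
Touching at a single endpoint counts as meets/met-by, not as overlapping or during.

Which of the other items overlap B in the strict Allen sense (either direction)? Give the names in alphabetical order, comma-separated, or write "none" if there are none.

W

Target B = [Mon 11:00, Mon 22:00].
A [Tue 13:00, Fri 13:00] → after → no.
C [Thu 02:00, Fri 21:00] → after → no.
E [Fri 16:00, Sun 15:00] → after → no.
F [Tue 02:00, Thu 15:00] → after → no.
J [Wed 21:00, Thu 22:00] → after → no.
K [Mon 22:00, Wed 02:00] → met-by → no.
N [Fri 21:00, Sun 15:00] → after → no.
P [Tue 02:00, Fri 08:00] → after → no.
Q [Thu 02:00, Sat 22:00] → after → no.
R [Tue 19:00, Fri 16:00] → after → no.
V [Fri 05:00, Sat 11:00] → after → no.
W [Mon 21:00, Fri 00:00] → overlapped-by → yes.
Result: W.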